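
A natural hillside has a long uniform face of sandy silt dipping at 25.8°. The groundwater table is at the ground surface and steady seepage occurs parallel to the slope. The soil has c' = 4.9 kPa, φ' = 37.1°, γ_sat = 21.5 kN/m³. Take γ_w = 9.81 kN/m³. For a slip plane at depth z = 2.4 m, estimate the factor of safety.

FS = 1.09

With seepage parallel to the slope and the water table at the surface, the effective normal stress on the slip plane uses the buoyant unit weight γ' = γ_sat − γ_w while the driving shear stress uses γ_sat:
FS = [c' + γ' z cos²β tanφ'] / [γ_sat z sinβ cosβ]
γ' = 21.5 − 9.81 = 11.69 kN/m³
Numerator = 4.9 + 11.69·2.4·cos²25.8°·tan37.1° = 4.9 + 11.69·2.4·0.8106·0.7563 = 22.099 kPa
Denominator = 21.5·2.4·sin25.8°·cos25.8° = 21.5·2.4·0.4352·0.9003 = 20.219 kPa
FS = 22.099 / 20.219 = 1.093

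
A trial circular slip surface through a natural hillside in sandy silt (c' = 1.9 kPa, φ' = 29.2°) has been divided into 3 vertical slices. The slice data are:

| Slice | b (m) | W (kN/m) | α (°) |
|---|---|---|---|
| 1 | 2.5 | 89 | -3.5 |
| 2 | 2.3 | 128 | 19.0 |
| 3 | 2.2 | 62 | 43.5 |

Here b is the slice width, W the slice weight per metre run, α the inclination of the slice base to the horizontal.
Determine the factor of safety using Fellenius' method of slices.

FS = 2.00

Ordinary method of slices: FS = Σ[c'·Δl_i + (W_i cosα_i)·tanφ'] / Σ W_i sinα_i, with Δl_i = b_i / cosα_i.
Slice 1: Δl = 2.5/cos(-3.5°) = 2.505 m; N'_1 = 89·cos(-3.5°) = 88.8; c'Δl = 4.76; W sinα = -5.4
Slice 2: Δl = 2.3/cos19.0° = 2.433 m; N'_2 = 128·cos19.0° = 121.0; c'Δl = 4.62; W sinα = 41.7
Slice 3: Δl = 2.2/cos43.5° = 3.033 m; N'_3 = 62·cos43.5° = 45.0; c'Δl = 5.76; W sinα = 42.7
Σc'Δl = 15.1 kN/m; ΣN' = 254.8 kN/m; ΣW sinα = 78.9 kN/m
Resisting = 15.1 + 254.8·tan29.2° = 15.1 + 142.4 = 157.6 kN/m
FS = 157.6 / 78.9 = 1.997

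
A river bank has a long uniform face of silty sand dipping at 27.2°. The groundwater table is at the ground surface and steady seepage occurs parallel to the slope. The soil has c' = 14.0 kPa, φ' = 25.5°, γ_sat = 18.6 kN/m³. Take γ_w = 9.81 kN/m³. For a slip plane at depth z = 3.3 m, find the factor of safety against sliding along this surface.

With seepage parallel to the slope and the water table at the surface, the effective normal stress on the slip plane uses the buoyant unit weight γ' = γ_sat − γ_w while the driving shear stress uses γ_sat:
FS = [c' + γ' z cos²β tanφ'] / [γ_sat z sinβ cosβ]
γ' = 18.6 − 9.81 = 8.79 kN/m³
Numerator = 14.0 + 8.79·3.3·cos²27.2°·tan25.5° = 14.0 + 8.79·3.3·0.7911·0.4770 = 24.945 kPa
Denominator = 18.6·3.3·sin27.2°·cos27.2° = 18.6·3.3·0.4571·0.8894 = 24.954 kPa
FS = 24.945 / 24.954 = 1.000

FS = 1.00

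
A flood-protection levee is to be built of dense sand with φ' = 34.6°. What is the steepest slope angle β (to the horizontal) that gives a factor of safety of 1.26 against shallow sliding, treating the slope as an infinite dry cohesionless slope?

β = 28.7°

For an infinite dry cohesionless slope FS = tanφ'/tanβ, so tanβ = tanφ' / FS.
tanβ = tan34.6° / 1.26 = 0.6899 / 1.26 = 0.5475
β = arctan(0.5475) = 28.70°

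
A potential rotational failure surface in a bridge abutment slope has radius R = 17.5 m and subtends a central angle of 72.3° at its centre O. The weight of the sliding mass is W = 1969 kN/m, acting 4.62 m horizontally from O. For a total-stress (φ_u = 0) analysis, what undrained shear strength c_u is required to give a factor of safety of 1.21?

FS = c_u·L_a·R / (W·d), so c_u = FS·W·d / (L_a·R).
Arc length L_a = R·θ = 17.5·(72.3°·π/180) = 17.5·1.2619 = 22.08 m
c_u = 1.21·1969·4.62 / (22.08·17.5) = 11007.1 / 386.45 = 28.48 kPa

c_u = 28.5 kPa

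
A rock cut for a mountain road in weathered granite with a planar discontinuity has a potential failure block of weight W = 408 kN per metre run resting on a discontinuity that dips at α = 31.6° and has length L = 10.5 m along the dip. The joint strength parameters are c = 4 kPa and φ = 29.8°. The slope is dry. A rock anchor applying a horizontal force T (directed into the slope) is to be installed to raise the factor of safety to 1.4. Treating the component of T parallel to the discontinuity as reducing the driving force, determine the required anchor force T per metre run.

T = 39 kN/m

Resolving forces along and normal to the sliding plane, with the horizontal anchor force T adding T·sinα to the effective normal force and T·cosα acting up the plane against the driving force:
FS = [cL + (W cosα + T sinα) tanφ] / [W sinα − T cosα]
Without the anchor: N' = 347.5 kN/m, driving T_d = 213.8 kN/m, resisting R = 4·10.5 + 347.5·tan29.8° = 241.0 kN/m, FS = 1.13.
Setting FS = 1.4 and solving for T:
1.4·(213.8 − T cos31.6°) = 241.0 + T sin31.6°·tan29.8°
T·(sin31.6°·tan29.8° + 1.4·cos31.6°) = 1.4·213.8 − 241.0
T·(0.5240·0.5727 + 1.4·0.8517) = 299.3 − 241.0 = 58.3
T·1.4925 = 58.3
T = 39.1 kN/m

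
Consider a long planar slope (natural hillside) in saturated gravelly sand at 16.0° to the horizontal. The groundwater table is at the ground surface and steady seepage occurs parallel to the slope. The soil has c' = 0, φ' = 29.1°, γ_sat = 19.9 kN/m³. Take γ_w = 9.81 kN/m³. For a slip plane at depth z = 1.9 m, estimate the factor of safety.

FS = 0.98

With seepage parallel to the slope and the water table at the surface, the effective normal stress on the slip plane uses the buoyant unit weight γ' = γ_sat − γ_w while the driving shear stress uses γ_sat:
FS = [c' + γ' z cos²β tanφ'] / [γ_sat z sinβ cosβ]
(For c' = 0 this reduces to FS = (γ'/γ_sat)·tanφ'/tanβ.)
γ' = 19.9 − 9.81 = 10.09 kN/m³
Numerator = 0.0 + 10.09·1.9·cos²16.0°·tan29.1° = 0.0 + 10.09·1.9·0.9240·0.5566 = 9.860 kPa
Denominator = 19.9·1.9·sin16.0°·cos16.0° = 19.9·1.9·0.2756·0.9613 = 10.018 kPa
FS = 9.860 / 10.018 = 0.984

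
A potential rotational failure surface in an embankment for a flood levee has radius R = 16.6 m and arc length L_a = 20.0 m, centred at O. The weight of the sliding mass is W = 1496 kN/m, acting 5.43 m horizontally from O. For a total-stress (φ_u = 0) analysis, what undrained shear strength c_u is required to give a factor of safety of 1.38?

c_u = 33.8 kPa

FS = c_u·L_a·R / (W·d), so c_u = FS·W·d / (L_a·R).
c_u = 1.38·1496·5.43 / (20.00·16.6) = 11210.1 / 332.00 = 33.77 kPa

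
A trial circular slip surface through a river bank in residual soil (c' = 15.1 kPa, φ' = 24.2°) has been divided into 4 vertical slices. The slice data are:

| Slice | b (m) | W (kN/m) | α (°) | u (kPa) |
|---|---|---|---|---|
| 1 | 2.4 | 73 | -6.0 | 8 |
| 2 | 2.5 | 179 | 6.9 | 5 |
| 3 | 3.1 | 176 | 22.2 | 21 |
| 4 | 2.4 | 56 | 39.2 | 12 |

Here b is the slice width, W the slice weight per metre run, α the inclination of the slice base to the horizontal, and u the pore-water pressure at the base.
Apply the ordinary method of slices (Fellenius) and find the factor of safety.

Ordinary method of slices: FS = Σ[c'·Δl_i + (W_i cosα_i − u_i·Δl_i)·tanφ'] / Σ W_i sinα_i, with Δl_i = b_i / cosα_i.
Slice 1: Δl = 2.4/cos(-6.0°) = 2.413 m; N'_1 = 73·cos(-6.0°) − 8·2.413 = 53.3; c'Δl = 36.44; W sinα = -7.6
Slice 2: Δl = 2.5/cos6.9° = 2.518 m; N'_2 = 179·cos6.9° − 5·2.518 = 165.1; c'Δl = 38.03; W sinα = 21.5
Slice 3: Δl = 3.1/cos22.2° = 3.348 m; N'_3 = 176·cos22.2° − 21·3.348 = 92.6; c'Δl = 50.56; W sinα = 66.5
Slice 4: Δl = 2.4/cos39.2° = 3.097 m; N'_4 = 56·cos39.2° − 12·3.097 = 6.2; c'Δl = 46.76; W sinα = 35.4
Σc'Δl = 171.8 kN/m; ΣN' = 317.3 kN/m; ΣW sinα = 115.8 kN/m
Resisting = 171.8 + 317.3·tan24.2° = 171.8 + 142.6 = 314.4 kN/m
FS = 314.4 / 115.8 = 2.716

FS = 2.72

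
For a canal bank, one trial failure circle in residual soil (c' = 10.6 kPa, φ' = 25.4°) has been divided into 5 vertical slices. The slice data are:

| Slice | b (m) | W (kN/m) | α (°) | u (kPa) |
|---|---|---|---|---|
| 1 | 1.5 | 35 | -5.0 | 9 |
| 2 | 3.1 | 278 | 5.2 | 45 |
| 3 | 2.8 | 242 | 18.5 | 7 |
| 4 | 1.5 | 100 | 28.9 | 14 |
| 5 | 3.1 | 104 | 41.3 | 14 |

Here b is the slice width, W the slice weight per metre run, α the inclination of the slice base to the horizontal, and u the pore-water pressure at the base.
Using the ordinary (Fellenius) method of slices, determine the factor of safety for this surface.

FS = 1.65

Ordinary method of slices: FS = Σ[c'·Δl_i + (W_i cosα_i − u_i·Δl_i)·tanφ'] / Σ W_i sinα_i, with Δl_i = b_i / cosα_i.
Slice 1: Δl = 1.5/cos(-5.0°) = 1.506 m; N'_1 = 35·cos(-5.0°) − 9·1.506 = 21.3; c'Δl = 15.96; W sinα = -3.1
Slice 2: Δl = 3.1/cos5.2° = 3.113 m; N'_2 = 278·cos5.2° − 45·3.113 = 136.8; c'Δl = 33.00; W sinα = 25.2
Slice 3: Δl = 2.8/cos18.5° = 2.953 m; N'_3 = 242·cos18.5° − 7·2.953 = 208.8; c'Δl = 31.30; W sinα = 76.8
Slice 4: Δl = 1.5/cos28.9° = 1.713 m; N'_4 = 100·cos28.9° − 14·1.713 = 63.6; c'Δl = 18.16; W sinα = 48.3
Slice 5: Δl = 3.1/cos41.3° = 4.126 m; N'_5 = 104·cos41.3° − 14·4.126 = 20.4; c'Δl = 43.74; W sinα = 68.6
Σc'Δl = 142.2 kN/m; ΣN' = 450.8 kN/m; ΣW sinα = 215.9 kN/m
Resisting = 142.2 + 450.8·tan25.4° = 142.2 + 214.1 = 356.2 kN/m
FS = 356.2 / 215.9 = 1.650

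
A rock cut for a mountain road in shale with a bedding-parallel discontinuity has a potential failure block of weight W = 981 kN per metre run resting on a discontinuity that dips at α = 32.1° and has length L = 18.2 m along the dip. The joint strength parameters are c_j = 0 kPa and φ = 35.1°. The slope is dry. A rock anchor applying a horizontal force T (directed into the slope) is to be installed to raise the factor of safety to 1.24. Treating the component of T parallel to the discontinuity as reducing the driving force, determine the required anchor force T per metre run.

Resolving forces along and normal to the sliding plane, with the horizontal anchor force T adding T·sinα to the effective normal force and T·cosα acting up the plane against the driving force:
FS = [c_jL + (W cosα + T sinα) tanφ] / [W sinα − T cosα]
Without the anchor: N' = 831.0 kN/m, driving T_d = 521.3 kN/m, resisting R = 0·18.2 + 831.0·tan35.1° = 584.1 kN/m, FS = 1.12.
Setting FS = 1.24 and solving for T:
1.24·(521.3 − T cos32.1°) = 584.1 + T sin32.1°·tan35.1°
T·(sin32.1°·tan35.1° + 1.24·cos32.1°) = 1.24·521.3 − 584.1
T·(0.5314·0.7028 + 1.24·0.8471) = 646.4 − 584.1 = 62.4
T·1.4239 = 62.4
T = 43.8 kN/m

T = 44 kN/m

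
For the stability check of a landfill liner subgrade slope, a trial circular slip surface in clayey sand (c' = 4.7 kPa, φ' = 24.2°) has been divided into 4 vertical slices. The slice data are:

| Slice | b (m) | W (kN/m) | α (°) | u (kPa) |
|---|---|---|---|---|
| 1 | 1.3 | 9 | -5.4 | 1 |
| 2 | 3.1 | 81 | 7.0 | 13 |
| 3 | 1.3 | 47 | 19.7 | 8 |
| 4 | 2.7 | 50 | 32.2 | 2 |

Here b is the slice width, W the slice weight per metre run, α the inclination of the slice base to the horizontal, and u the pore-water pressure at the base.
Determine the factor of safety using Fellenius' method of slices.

FS = 1.84

Ordinary method of slices: FS = Σ[c'·Δl_i + (W_i cosα_i − u_i·Δl_i)·tanφ'] / Σ W_i sinα_i, with Δl_i = b_i / cosα_i.
Slice 1: Δl = 1.3/cos(-5.4°) = 1.306 m; N'_1 = 9·cos(-5.4°) − 1·1.306 = 7.7; c'Δl = 6.14; W sinα = -0.8
Slice 2: Δl = 3.1/cos7.0° = 3.123 m; N'_2 = 81·cos7.0° − 13·3.123 = 39.8; c'Δl = 14.68; W sinα = 9.9
Slice 3: Δl = 1.3/cos19.7° = 1.381 m; N'_3 = 47·cos19.7° − 8·1.381 = 33.2; c'Δl = 6.49; W sinα = 15.8
Slice 4: Δl = 2.7/cos32.2° = 3.191 m; N'_4 = 50·cos32.2° − 2·3.191 = 35.9; c'Δl = 15.00; W sinα = 26.6
Σc'Δl = 42.3 kN/m; ΣN' = 116.6 kN/m; ΣW sinα = 51.5 kN/m
Resisting = 42.3 + 116.6·tan24.2° = 42.3 + 52.4 = 94.7 kN/m
FS = 94.7 / 51.5 = 1.838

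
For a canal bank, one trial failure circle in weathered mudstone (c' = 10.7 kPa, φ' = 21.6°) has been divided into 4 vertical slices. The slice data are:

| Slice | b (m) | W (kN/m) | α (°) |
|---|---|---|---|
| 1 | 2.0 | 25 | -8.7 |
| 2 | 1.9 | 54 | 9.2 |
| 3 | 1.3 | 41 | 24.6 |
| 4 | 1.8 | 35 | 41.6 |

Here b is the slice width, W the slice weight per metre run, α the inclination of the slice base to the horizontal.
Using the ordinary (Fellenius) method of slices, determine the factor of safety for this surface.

Ordinary method of slices: FS = Σ[c'·Δl_i + (W_i cosα_i)·tanφ'] / Σ W_i sinα_i, with Δl_i = b_i / cosα_i.
Slice 1: Δl = 2.0/cos(-8.7°) = 2.023 m; N'_1 = 25·cos(-8.7°) = 24.7; c'Δl = 21.65; W sinα = -3.8
Slice 2: Δl = 1.9/cos9.2° = 1.925 m; N'_2 = 54·cos9.2° = 53.3; c'Δl = 20.59; W sinα = 8.6
Slice 3: Δl = 1.3/cos24.6° = 1.430 m; N'_3 = 41·cos24.6° = 37.3; c'Δl = 15.30; W sinα = 17.1
Slice 4: Δl = 1.8/cos41.6° = 2.407 m; N'_4 = 35·cos41.6° = 26.2; c'Δl = 25.76; W sinα = 23.2
Σc'Δl = 83.3 kN/m; ΣN' = 141.5 kN/m; ΣW sinα = 45.2 kN/m
Resisting = 83.3 + 141.5·tan21.6° = 83.3 + 56.0 = 139.3 kN/m
FS = 139.3 / 45.2 = 3.085

FS = 3.09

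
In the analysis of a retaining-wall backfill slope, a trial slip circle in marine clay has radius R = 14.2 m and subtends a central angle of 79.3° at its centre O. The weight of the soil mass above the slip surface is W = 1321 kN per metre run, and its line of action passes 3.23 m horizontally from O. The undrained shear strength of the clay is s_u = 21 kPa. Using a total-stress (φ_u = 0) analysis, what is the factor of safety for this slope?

FS = 1.37

Taking moments about the centre O, the resisting moment is provided by the undrained shear strength acting along the arc:
Arc length L_a = R·θ = 14.2·(79.3°·π/180) = 14.2·1.3840 = 19.65 m
M_R = s_u·L_a·R = 21·19.65·14.2 = 5860.7 kN·m/m
M_D = W·d = 1321·3.23 = 4266.8 kN·m/m
FS = M_R / M_D = 5860.7 / 4266.8 = 1.374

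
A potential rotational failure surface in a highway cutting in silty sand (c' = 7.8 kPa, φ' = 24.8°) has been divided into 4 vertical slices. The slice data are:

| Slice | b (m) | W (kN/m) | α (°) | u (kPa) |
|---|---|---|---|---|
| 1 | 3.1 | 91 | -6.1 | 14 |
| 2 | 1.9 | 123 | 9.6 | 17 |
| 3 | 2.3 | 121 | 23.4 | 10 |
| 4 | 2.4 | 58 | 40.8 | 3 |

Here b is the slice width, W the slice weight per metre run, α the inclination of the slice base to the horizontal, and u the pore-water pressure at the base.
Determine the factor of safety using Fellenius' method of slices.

Ordinary method of slices: FS = Σ[c'·Δl_i + (W_i cosα_i − u_i·Δl_i)·tanφ'] / Σ W_i sinα_i, with Δl_i = b_i / cosα_i.
Slice 1: Δl = 3.1/cos(-6.1°) = 3.118 m; N'_1 = 91·cos(-6.1°) − 14·3.118 = 46.8; c'Δl = 24.32; W sinα = -9.7
Slice 2: Δl = 1.9/cos9.6° = 1.927 m; N'_2 = 123·cos9.6° − 17·1.927 = 88.5; c'Δl = 15.03; W sinα = 20.5
Slice 3: Δl = 2.3/cos23.4° = 2.506 m; N'_3 = 121·cos23.4° − 10·2.506 = 86.0; c'Δl = 19.55; W sinα = 48.1
Slice 4: Δl = 2.4/cos40.8° = 3.170 m; N'_4 = 58·cos40.8° − 3·3.170 = 34.4; c'Δl = 24.73; W sinα = 37.9
Σc'Δl = 83.6 kN/m; ΣN' = 255.7 kN/m; ΣW sinα = 96.8 kN/m
Resisting = 83.6 + 255.7·tan24.8° = 83.6 + 118.2 = 201.8 kN/m
FS = 201.8 / 96.8 = 2.085

FS = 2.08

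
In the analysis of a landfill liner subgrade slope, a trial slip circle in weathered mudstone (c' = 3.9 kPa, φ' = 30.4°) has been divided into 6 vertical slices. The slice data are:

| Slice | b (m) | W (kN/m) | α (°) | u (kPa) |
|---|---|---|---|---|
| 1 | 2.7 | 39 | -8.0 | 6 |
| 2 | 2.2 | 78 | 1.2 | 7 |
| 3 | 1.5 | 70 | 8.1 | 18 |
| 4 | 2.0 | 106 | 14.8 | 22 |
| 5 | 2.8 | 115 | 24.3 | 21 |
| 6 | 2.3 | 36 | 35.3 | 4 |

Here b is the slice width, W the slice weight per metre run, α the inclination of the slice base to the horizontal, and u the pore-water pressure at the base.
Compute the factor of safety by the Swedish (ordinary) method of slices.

Ordinary method of slices: FS = Σ[c'·Δl_i + (W_i cosα_i − u_i·Δl_i)·tanφ'] / Σ W_i sinα_i, with Δl_i = b_i / cosα_i.
Slice 1: Δl = 2.7/cos(-8.0°) = 2.727 m; N'_1 = 39·cos(-8.0°) − 6·2.727 = 22.3; c'Δl = 10.63; W sinα = -5.4
Slice 2: Δl = 2.2/cos1.2° = 2.200 m; N'_2 = 78·cos1.2° − 7·2.200 = 62.6; c'Δl = 8.58; W sinα = 1.6
Slice 3: Δl = 1.5/cos8.1° = 1.515 m; N'_3 = 70·cos8.1° − 18·1.515 = 42.0; c'Δl = 5.91; W sinα = 9.9
Slice 4: Δl = 2.0/cos14.8° = 2.069 m; N'_4 = 106·cos14.8° − 22·2.069 = 57.0; c'Δl = 8.07; W sinα = 27.1
Slice 5: Δl = 2.8/cos24.3° = 3.072 m; N'_5 = 115·cos24.3° − 21·3.072 = 40.3; c'Δl = 11.98; W sinα = 47.3
Slice 6: Δl = 2.3/cos35.3° = 2.818 m; N'_6 = 36·cos35.3° − 4·2.818 = 18.1; c'Δl = 10.99; W sinα = 20.8
Σc'Δl = 56.2 kN/m; ΣN' = 242.2 kN/m; ΣW sinα = 101.3 kN/m
Resisting = 56.2 + 242.2·tan30.4° = 56.2 + 142.1 = 198.3 kN/m
FS = 198.3 / 101.3 = 1.958

FS = 1.96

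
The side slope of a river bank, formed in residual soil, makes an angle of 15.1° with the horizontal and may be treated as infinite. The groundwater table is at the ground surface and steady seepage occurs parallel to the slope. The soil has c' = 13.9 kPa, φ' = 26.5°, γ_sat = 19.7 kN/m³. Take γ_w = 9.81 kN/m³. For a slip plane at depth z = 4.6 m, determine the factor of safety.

FS = 1.54

With seepage parallel to the slope and the water table at the surface, the effective normal stress on the slip plane uses the buoyant unit weight γ' = γ_sat − γ_w while the driving shear stress uses γ_sat:
FS = [c' + γ' z cos²β tanφ'] / [γ_sat z sinβ cosβ]
γ' = 19.7 − 9.81 = 9.89 kN/m³
Numerator = 13.9 + 9.89·4.6·cos²15.1°·tan26.5° = 13.9 + 9.89·4.6·0.9321·0.4986 = 35.043 kPa
Denominator = 19.7·4.6·sin15.1°·cos15.1° = 19.7·4.6·0.2605·0.9655 = 22.792 kPa
FS = 35.043 / 22.792 = 1.538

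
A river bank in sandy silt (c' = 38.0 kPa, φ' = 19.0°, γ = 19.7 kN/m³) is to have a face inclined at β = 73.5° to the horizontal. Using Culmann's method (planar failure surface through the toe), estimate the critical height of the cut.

Culmann's analysis gives the critical failure plane at α_cr = (β + φ')/2 = (73.5 + 19.0)/2 = 46.2°, and the critical height
H_c = (4c'/γ) · sinβ cosφ' / [1 − cos(β − φ')]
    = (4·38.0/19.7) · sin73.5°·cos19.0° / [1 − cos(54.5°)]
    = 7.716 · 0.9588·0.9455 / [1 − 0.5807]
    = 7.716 · 0.9066 / 0.4193
    = 16.68 m

H_c = 16.68 m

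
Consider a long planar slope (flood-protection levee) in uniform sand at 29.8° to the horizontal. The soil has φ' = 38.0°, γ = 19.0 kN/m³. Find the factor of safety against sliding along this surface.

FS = 1.36

For a dry cohesionless infinite slope the factor of safety is FS = tanφ' / tanβ.
FS = tan38.0° / tan29.8° = 0.7813 / 0.5727 = 1.364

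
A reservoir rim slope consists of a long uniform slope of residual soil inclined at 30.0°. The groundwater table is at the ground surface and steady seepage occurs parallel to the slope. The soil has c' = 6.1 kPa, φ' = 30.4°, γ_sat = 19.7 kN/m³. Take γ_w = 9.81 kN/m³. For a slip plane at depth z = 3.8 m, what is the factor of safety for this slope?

FS = 0.70

With seepage parallel to the slope and the water table at the surface, the effective normal stress on the slip plane uses the buoyant unit weight γ' = γ_sat − γ_w while the driving shear stress uses γ_sat:
FS = [c' + γ' z cos²β tanφ'] / [γ_sat z sinβ cosβ]
γ' = 19.7 − 9.81 = 9.89 kN/m³
Numerator = 6.1 + 9.89·3.8·cos²30.0°·tan30.4° = 6.1 + 9.89·3.8·0.7500·0.5867 = 22.637 kPa
Denominator = 19.7·3.8·sin30.0°·cos30.0° = 19.7·3.8·0.5000·0.8660 = 32.415 kPa
FS = 22.637 / 32.415 = 0.698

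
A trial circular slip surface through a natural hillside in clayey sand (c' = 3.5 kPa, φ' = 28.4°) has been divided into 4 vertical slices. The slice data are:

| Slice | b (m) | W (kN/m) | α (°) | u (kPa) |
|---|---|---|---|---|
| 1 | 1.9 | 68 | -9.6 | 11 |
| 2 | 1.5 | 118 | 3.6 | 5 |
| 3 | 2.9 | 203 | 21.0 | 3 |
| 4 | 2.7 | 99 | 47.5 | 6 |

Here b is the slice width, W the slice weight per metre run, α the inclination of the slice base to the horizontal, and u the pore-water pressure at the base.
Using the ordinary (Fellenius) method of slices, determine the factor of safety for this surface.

FS = 1.71

Ordinary method of slices: FS = Σ[c'·Δl_i + (W_i cosα_i − u_i·Δl_i)·tanφ'] / Σ W_i sinα_i, with Δl_i = b_i / cosα_i.
Slice 1: Δl = 1.9/cos(-9.6°) = 1.927 m; N'_1 = 68·cos(-9.6°) − 11·1.927 = 45.9; c'Δl = 6.74; W sinα = -11.3
Slice 2: Δl = 1.5/cos3.6° = 1.503 m; N'_2 = 118·cos3.6° − 5·1.503 = 110.3; c'Δl = 5.26; W sinα = 7.4
Slice 3: Δl = 2.9/cos21.0° = 3.106 m; N'_3 = 203·cos21.0° − 3·3.106 = 180.2; c'Δl = 10.87; W sinα = 72.7
Slice 4: Δl = 2.7/cos47.5° = 3.997 m; N'_4 = 99·cos47.5° − 6·3.997 = 42.9; c'Δl = 13.99; W sinα = 73.0
Σc'Δl = 36.9 kN/m; ΣN' = 379.2 kN/m; ΣW sinα = 141.8 kN/m
Resisting = 36.9 + 379.2·tan28.4° = 36.9 + 205.0 = 241.9 kN/m
FS = 241.9 / 141.8 = 1.706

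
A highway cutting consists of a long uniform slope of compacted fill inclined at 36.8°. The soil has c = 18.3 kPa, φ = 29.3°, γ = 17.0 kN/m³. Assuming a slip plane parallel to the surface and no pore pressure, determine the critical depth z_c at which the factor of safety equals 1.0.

z_c = 8.98 m

Setting FS = 1.00 in FS = [c + γz cos²β tanφ] / [γz sinβ cosβ] and solving for z:
z = c / [γ cosβ (FS·sinβ − cosβ·tanφ)]
  = 18.3 / [17.0·cos36.8°·(1.00·sin36.8° − cos36.8°·tan29.3°)]
  = 18.3 / [17.0·0.8007·(1.00·0.5990 − 0.8007·0.5612)]
  = 18.3 / 2.0374 = 8.982 m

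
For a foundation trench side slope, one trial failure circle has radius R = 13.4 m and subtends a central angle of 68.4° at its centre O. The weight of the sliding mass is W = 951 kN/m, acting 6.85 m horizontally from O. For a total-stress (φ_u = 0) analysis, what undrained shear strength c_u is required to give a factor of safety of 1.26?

FS = c_u·L_a·R / (W·d), so c_u = FS·W·d / (L_a·R).
Arc length L_a = R·θ = 13.4·(68.4°·π/180) = 13.4·1.1938 = 16.00 m
c_u = 1.26·951·6.85 / (16.00·13.4) = 8208.1 / 214.36 = 38.29 kPa

c_u = 38.3 kPa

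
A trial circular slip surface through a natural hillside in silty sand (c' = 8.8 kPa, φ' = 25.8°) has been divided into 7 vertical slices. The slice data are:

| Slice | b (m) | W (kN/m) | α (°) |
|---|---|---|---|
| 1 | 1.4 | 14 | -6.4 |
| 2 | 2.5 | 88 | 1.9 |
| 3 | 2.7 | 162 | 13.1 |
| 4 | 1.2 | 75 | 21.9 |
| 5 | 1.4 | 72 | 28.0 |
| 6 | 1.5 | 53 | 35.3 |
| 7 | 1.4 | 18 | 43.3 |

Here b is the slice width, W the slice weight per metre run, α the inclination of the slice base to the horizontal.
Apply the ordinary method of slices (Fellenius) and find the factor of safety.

Ordinary method of slices: FS = Σ[c'·Δl_i + (W_i cosα_i)·tanφ'] / Σ W_i sinα_i, with Δl_i = b_i / cosα_i.
Slice 1: Δl = 1.4/cos(-6.4°) = 1.409 m; N'_1 = 14·cos(-6.4°) = 13.9; c'Δl = 12.40; W sinα = -1.6
Slice 2: Δl = 2.5/cos1.9° = 2.501 m; N'_2 = 88·cos1.9° = 88.0; c'Δl = 22.01; W sinα = 2.9
Slice 3: Δl = 2.7/cos13.1° = 2.772 m; N'_3 = 162·cos13.1° = 157.8; c'Δl = 24.39; W sinα = 36.7
Slice 4: Δl = 1.2/cos21.9° = 1.293 m; N'_4 = 75·cos21.9° = 69.6; c'Δl = 11.38; W sinα = 28.0
Slice 5: Δl = 1.4/cos28.0° = 1.586 m; N'_5 = 72·cos28.0° = 63.6; c'Δl = 13.95; W sinα = 33.8
Slice 6: Δl = 1.5/cos35.3° = 1.838 m; N'_6 = 53·cos35.3° = 43.3; c'Δl = 16.17; W sinα = 30.6
Slice 7: Δl = 1.4/cos43.3° = 1.924 m; N'_7 = 18·cos43.3° = 13.1; c'Δl = 16.93; W sinα = 12.3
Σc'Δl = 117.2 kN/m; ΣN' = 449.2 kN/m; ΣW sinα = 142.8 kN/m
Resisting = 117.2 + 449.2·tan25.8° = 117.2 + 217.1 = 334.4 kN/m
FS = 334.4 / 142.8 = 2.341

FS = 2.34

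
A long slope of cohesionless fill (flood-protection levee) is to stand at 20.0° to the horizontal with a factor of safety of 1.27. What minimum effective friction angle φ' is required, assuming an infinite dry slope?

FS = tanφ'/tanβ ⇒ tanφ' = FS · tanβ = 1.27 · tan20.0° = 0.4622
φ' = arctan(0.4622) = 24.81°

φ' = 24.8°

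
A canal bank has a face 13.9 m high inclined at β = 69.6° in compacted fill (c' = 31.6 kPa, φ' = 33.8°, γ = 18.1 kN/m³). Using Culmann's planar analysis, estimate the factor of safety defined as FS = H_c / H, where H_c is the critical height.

H_c = (4c'/γ) · sinβ cosφ' / [1 − cos(β − φ')]
    = (4·31.6/18.1) · sin69.6°·cos33.8° / [1 − cos35.8°]
    = 6.983 · 0.7789 / 0.1889 = 28.79 m
FS = H_c / H = 28.79 / 13.9 = 2.071

FS = 2.07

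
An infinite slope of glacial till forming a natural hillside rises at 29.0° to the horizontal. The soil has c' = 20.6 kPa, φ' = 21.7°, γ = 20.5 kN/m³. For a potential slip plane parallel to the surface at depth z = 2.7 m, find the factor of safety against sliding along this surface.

For an infinite slope with a slip plane parallel to the surface (no pore pressure): FS = [c' + γz cos²β tanφ'] / [γz sinβ cosβ].
γz = 20.5·2.7 = 55.35 kN/m²
Numerator = 20.6 + 55.35·cos²29.0°·tan21.7° = 20.6 + 55.35·0.7650·0.3979 = 37.449 kPa
Denominator = 55.35·sin29.0°·cos29.0° = 55.35·0.4848·0.8746 = 23.470 kPa
FS = 37.449 / 23.470 = 1.596

FS = 1.60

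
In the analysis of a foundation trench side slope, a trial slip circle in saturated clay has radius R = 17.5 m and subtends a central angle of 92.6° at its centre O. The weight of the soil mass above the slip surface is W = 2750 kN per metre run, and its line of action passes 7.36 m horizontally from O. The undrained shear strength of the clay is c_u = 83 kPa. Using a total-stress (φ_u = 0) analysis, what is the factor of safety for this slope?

Taking moments about the centre O, the resisting moment is provided by the undrained shear strength acting along the arc:
Arc length L_a = R·θ = 17.5·(92.6°·π/180) = 17.5·1.6162 = 28.28 m
M_R = c_u·L_a·R = 83·28.28·17.5 = 41081.1 kN·m/m
M_D = W·d = 2750·7.36 = 20240.0 kN·m/m
FS = M_R / M_D = 41081.1 / 20240.0 = 2.030

FS = 2.03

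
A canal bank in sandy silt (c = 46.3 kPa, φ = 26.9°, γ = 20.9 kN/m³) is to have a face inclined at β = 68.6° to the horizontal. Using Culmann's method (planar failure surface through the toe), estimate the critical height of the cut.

H_c = 29.04 m

Culmann's analysis gives the critical failure plane at α_cr = (β + φ)/2 = (68.6 + 26.9)/2 = 47.8°, and the critical height
H_c = (4c/γ) · sinβ cosφ / [1 − cos(β − φ)]
    = (4·46.3/20.9) · sin68.6°·cos26.9° / [1 − cos(41.7°)]
    = 8.861 · 0.9311·0.8918 / [1 − 0.7466]
    = 8.861 · 0.8303 / 0.2534
    = 29.04 m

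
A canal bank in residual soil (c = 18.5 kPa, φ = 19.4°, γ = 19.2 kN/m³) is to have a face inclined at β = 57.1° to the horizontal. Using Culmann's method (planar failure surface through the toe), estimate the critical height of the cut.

H_c = 14.62 m

Culmann's analysis gives the critical failure plane at α_cr = (β + φ)/2 = (57.1 + 19.4)/2 = 38.2°, and the critical height
H_c = (4c/γ) · sinβ cosφ / [1 − cos(β − φ)]
    = (4·18.5/19.2) · sin57.1°·cos19.4° / [1 − cos(37.7°)]
    = 3.854 · 0.8396·0.9432 / [1 − 0.7912]
    = 3.854 · 0.7919 / 0.2088
    = 14.62 m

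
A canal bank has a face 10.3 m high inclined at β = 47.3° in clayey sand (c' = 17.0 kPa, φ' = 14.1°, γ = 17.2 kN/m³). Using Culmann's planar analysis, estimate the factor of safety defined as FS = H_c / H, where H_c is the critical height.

FS = 1.68

H_c = (4c'/γ) · sinβ cosφ' / [1 − cos(β − φ')]
    = (4·17.0/17.2) · sin47.3°·cos14.1° / [1 − cos33.2°]
    = 3.953 · 0.7128 / 0.1632 = 17.26 m
FS = H_c / H = 17.26 / 10.3 = 1.676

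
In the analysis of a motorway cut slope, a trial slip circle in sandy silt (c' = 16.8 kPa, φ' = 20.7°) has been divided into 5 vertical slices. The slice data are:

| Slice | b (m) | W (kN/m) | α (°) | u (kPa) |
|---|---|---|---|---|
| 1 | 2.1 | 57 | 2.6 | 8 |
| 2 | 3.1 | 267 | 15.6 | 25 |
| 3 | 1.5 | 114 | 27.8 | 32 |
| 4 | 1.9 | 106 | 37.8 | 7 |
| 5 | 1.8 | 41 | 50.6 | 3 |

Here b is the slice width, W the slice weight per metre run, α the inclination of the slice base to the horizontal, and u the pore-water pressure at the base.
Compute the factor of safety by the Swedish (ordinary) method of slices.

Ordinary method of slices: FS = Σ[c'·Δl_i + (W_i cosα_i − u_i·Δl_i)·tanφ'] / Σ W_i sinα_i, with Δl_i = b_i / cosα_i.
Slice 1: Δl = 2.1/cos2.6° = 2.102 m; N'_1 = 57·cos2.6° − 8·2.102 = 40.1; c'Δl = 35.32; W sinα = 2.6
Slice 2: Δl = 3.1/cos15.6° = 3.219 m; N'_2 = 267·cos15.6° − 25·3.219 = 176.7; c'Δl = 54.07; W sinα = 71.8
Slice 3: Δl = 1.5/cos27.8° = 1.696 m; N'_3 = 114·cos27.8° − 32·1.696 = 46.6; c'Δl = 28.49; W sinα = 53.2
Slice 4: Δl = 1.9/cos37.8° = 2.405 m; N'_4 = 106·cos37.8° − 7·2.405 = 66.9; c'Δl = 40.40; W sinα = 65.0
Slice 5: Δl = 1.8/cos50.6° = 2.836 m; N'_5 = 41·cos50.6° − 3·2.836 = 17.5; c'Δl = 47.64; W sinα = 31.7
Σc'Δl = 205.9 kN/m; ΣN' = 347.8 kN/m; ΣW sinα = 224.2 kN/m
Resisting = 205.9 + 347.8·tan20.7° = 205.9 + 131.4 = 337.4 kN/m
FS = 337.4 / 224.2 = 1.505

FS = 1.50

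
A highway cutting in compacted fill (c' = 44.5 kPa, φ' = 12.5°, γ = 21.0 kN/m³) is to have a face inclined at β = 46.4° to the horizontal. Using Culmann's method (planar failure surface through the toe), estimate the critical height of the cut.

H_c = 35.25 m

Culmann's analysis gives the critical failure plane at α_cr = (β + φ')/2 = (46.4 + 12.5)/2 = 29.4°, and the critical height
H_c = (4c'/γ) · sinβ cosφ' / [1 − cos(β − φ')]
    = (4·44.5/21.0) · sin46.4°·cos12.5° / [1 − cos(33.9°)]
    = 8.476 · 0.7242·0.9763 / [1 − 0.8300]
    = 8.476 · 0.7070 / 0.1700
    = 35.25 m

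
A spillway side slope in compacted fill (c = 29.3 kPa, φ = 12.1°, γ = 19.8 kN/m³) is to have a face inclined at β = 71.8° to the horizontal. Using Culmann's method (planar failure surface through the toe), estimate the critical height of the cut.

Culmann's analysis gives the critical failure plane at α_cr = (β + φ)/2 = (71.8 + 12.1)/2 = 41.9°, and the critical height
H_c = (4c/γ) · sinβ cosφ / [1 − cos(β − φ)]
    = (4·29.3/19.8) · sin71.8°·cos12.1° / [1 − cos(59.7°)]
    = 5.919 · 0.9500·0.9778 / [1 − 0.5045]
    = 5.919 · 0.9289 / 0.4955
    = 11.10 m

H_c = 11.10 m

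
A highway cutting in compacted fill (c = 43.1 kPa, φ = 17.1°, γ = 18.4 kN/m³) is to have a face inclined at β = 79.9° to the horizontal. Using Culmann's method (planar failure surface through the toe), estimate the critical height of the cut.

H_c = 16.24 m

Culmann's analysis gives the critical failure plane at α_cr = (β + φ)/2 = (79.9 + 17.1)/2 = 48.5°, and the critical height
H_c = (4c/γ) · sinβ cosφ / [1 − cos(β − φ)]
    = (4·43.1/18.4) · sin79.9°·cos17.1° / [1 − cos(62.8°)]
    = 9.370 · 0.9845·0.9558 / [1 − 0.4571]
    = 9.370 · 0.9410 / 0.5429
    = 16.24 m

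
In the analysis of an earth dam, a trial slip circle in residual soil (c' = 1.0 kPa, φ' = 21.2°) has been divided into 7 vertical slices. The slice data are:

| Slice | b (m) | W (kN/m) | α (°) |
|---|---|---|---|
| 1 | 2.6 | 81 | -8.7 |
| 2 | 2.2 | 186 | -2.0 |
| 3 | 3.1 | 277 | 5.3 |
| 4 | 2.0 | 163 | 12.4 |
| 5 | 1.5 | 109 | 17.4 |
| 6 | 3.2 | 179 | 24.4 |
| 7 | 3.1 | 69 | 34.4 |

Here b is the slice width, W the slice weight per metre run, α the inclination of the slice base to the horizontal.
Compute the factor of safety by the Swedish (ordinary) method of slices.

Ordinary method of slices: FS = Σ[c'·Δl_i + (W_i cosα_i)·tanφ'] / Σ W_i sinα_i, with Δl_i = b_i / cosα_i.
Slice 1: Δl = 2.6/cos(-8.7°) = 2.630 m; N'_1 = 81·cos(-8.7°) = 80.1; c'Δl = 2.63; W sinα = -12.3
Slice 2: Δl = 2.2/cos(-2.0°) = 2.201 m; N'_2 = 186·cos(-2.0°) = 185.9; c'Δl = 2.20; W sinα = -6.5
Slice 3: Δl = 3.1/cos5.3° = 3.113 m; N'_3 = 277·cos5.3° = 275.8; c'Δl = 3.11; W sinα = 25.6
Slice 4: Δl = 2.0/cos12.4° = 2.048 m; N'_4 = 163·cos12.4° = 159.2; c'Δl = 2.05; W sinα = 35.0
Slice 5: Δl = 1.5/cos17.4° = 1.572 m; N'_5 = 109·cos17.4° = 104.0; c'Δl = 1.57; W sinα = 32.6
Slice 6: Δl = 3.2/cos24.4° = 3.514 m; N'_6 = 179·cos24.4° = 163.0; c'Δl = 3.51; W sinα = 73.9
Slice 7: Δl = 3.1/cos34.4° = 3.757 m; N'_7 = 69·cos34.4° = 56.9; c'Δl = 3.76; W sinα = 39.0
Σc'Δl = 18.8 kN/m; ΣN' = 1024.9 kN/m; ΣW sinα = 187.4 kN/m
Resisting = 18.8 + 1024.9·tan21.2° = 18.8 + 397.5 = 416.4 kN/m
FS = 416.4 / 187.4 = 2.222

FS = 2.22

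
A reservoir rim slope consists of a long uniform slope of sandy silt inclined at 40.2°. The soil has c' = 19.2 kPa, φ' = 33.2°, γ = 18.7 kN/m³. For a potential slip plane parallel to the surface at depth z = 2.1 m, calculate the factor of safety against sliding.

FS = 1.77

For an infinite slope with a slip plane parallel to the surface (no pore pressure): FS = [c' + γz cos²β tanφ'] / [γz sinβ cosβ].
γz = 18.7·2.1 = 39.27 kN/m²
Numerator = 19.2 + 39.27·cos²40.2°·tan33.2° = 19.2 + 39.27·0.5834·0.6544 = 34.192 kPa
Denominator = 39.27·sin40.2°·cos40.2° = 39.27·0.6455·0.7638 = 19.360 kPa
FS = 34.192 / 19.360 = 1.766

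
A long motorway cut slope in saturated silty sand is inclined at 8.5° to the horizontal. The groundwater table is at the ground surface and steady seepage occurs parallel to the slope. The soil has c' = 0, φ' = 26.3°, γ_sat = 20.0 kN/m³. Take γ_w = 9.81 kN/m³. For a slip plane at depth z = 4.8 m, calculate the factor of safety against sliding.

FS = 1.68

With seepage parallel to the slope and the water table at the surface, the effective normal stress on the slip plane uses the buoyant unit weight γ' = γ_sat − γ_w while the driving shear stress uses γ_sat:
FS = [c' + γ' z cos²β tanφ'] / [γ_sat z sinβ cosβ]
(For c' = 0 this reduces to FS = (γ'/γ_sat)·tanφ'/tanβ.)
γ' = 20.0 − 9.81 = 10.19 kN/m³
Numerator = 0.0 + 10.19·4.8·cos²8.5°·tan26.3° = 0.0 + 10.19·4.8·0.9782·0.4942 = 23.646 kPa
Denominator = 20.0·4.8·sin8.5°·cos8.5° = 20.0·4.8·0.1478·0.9890 = 14.034 kPa
FS = 23.646 / 14.034 = 1.685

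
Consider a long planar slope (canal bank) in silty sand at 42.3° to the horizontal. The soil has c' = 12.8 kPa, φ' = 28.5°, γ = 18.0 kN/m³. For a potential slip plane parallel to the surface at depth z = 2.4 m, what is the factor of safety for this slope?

For an infinite slope with a slip plane parallel to the surface (no pore pressure): FS = [c' + γz cos²β tanφ'] / [γz sinβ cosβ].
γz = 18.0·2.4 = 43.20 kN/m²
Numerator = 12.8 + 43.20·cos²42.3°·tan28.5° = 12.8 + 43.20·0.5471·0.5430 = 25.632 kPa
Denominator = 43.20·sin42.3°·cos42.3° = 43.20·0.6730·0.7396 = 21.504 kPa
FS = 25.632 / 21.504 = 1.192

FS = 1.19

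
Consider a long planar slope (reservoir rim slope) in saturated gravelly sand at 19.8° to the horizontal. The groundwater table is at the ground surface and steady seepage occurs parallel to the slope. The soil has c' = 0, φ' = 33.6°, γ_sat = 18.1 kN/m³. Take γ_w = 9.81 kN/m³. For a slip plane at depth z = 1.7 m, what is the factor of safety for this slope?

FS = 0.85

With seepage parallel to the slope and the water table at the surface, the effective normal stress on the slip plane uses the buoyant unit weight γ' = γ_sat − γ_w while the driving shear stress uses γ_sat:
FS = [c' + γ' z cos²β tanφ'] / [γ_sat z sinβ cosβ]
(For c' = 0 this reduces to FS = (γ'/γ_sat)·tanφ'/tanβ.)
γ' = 18.1 − 9.81 = 8.29 kN/m³
Numerator = 0.0 + 8.29·1.7·cos²19.8°·tan33.6° = 0.0 + 8.29·1.7·0.8853·0.6644 = 8.289 kPa
Denominator = 18.1·1.7·sin19.8°·cos19.8° = 18.1·1.7·0.3387·0.9409 = 9.807 kPa
FS = 8.289 / 9.807 = 0.845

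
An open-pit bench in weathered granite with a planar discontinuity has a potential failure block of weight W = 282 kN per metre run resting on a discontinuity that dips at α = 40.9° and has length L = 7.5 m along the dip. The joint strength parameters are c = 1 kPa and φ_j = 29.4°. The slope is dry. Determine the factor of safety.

Resolving the block weight along and normal to the plane and applying the Mohr–Coulomb strength on the joint:
N' = W cosα = 282·cos40.9° = 213.2 kN/m
Driving force T = W sinα = 282·sin40.9° = 184.6 kN/m
Resisting force R = c·L + N'·tanφ_j = 1·7.5 + 213.2·tan29.4° = 7.5 + 120.1 = 127.6 kN/m
FS = R / T = 127.6 / 184.6 = 0.691

FS = 0.69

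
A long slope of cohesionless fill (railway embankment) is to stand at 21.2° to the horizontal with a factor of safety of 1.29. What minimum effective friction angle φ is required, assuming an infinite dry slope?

φ = 26.6°

FS = tanφ/tanβ ⇒ tanφ = FS · tanβ = 1.29 · tan21.2° = 0.5004
φ = arctan(0.5004) = 26.58°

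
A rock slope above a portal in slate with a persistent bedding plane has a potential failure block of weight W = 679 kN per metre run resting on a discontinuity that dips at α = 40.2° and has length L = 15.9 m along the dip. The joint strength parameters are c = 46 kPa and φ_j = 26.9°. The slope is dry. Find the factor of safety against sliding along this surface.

Resolving the block weight along and normal to the plane and applying the Mohr–Coulomb strength on the joint:
N' = W cosα = 679·cos40.2° = 518.6 kN/m
Driving force T = W sinα = 679·sin40.2° = 438.3 kN/m
Resisting force R = c·L + N'·tanφ_j = 46·15.9 + 518.6·tan26.9° = 731.4 + 263.1 = 994.5 kN/m
FS = R / T = 994.5 / 438.3 = 2.269

FS = 2.27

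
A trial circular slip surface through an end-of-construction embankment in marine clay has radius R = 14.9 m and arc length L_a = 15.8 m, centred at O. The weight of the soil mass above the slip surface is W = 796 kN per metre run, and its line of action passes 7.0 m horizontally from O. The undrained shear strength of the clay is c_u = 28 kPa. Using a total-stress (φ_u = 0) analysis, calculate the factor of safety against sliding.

FS = 1.18

Taking moments about the centre O, the resisting moment is provided by the undrained shear strength acting along the arc:
M_R = c_u·L_a·R = 28·15.80·14.9 = 6591.8 kN·m/m
M_D = W·d = 796·7.0 = 5572.0 kN·m/m
FS = M_R / M_D = 6591.8 / 5572.0 = 1.183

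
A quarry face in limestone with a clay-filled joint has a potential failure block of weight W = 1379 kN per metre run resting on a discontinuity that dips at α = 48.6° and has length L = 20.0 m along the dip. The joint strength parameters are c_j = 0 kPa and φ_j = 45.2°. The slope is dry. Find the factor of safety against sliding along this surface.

FS = 0.89

Resolving the block weight along and normal to the plane and applying the Mohr–Coulomb strength on the joint:
N' = W cosα = 1379·cos48.6° = 911.9 kN/m
Driving force T = W sinα = 1379·sin48.6° = 1034.4 kN/m
Resisting force R = c_j·L + N'·tanφ_j = 0·20.0 + 911.9·tan45.2° = 0.0 + 918.3 = 918.3 kN/m
FS = R / T = 918.3 / 1034.4 = 0.888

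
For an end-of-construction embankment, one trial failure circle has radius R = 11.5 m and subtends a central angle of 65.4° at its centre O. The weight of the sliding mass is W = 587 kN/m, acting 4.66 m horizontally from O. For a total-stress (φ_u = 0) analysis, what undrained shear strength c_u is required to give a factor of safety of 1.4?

c_u = 25.4 kPa

FS = c_u·L_a·R / (W·d), so c_u = FS·W·d / (L_a·R).
Arc length L_a = R·θ = 11.5·(65.4°·π/180) = 11.5·1.1414 = 13.13 m
c_u = 1.4·587·4.66 / (13.13·11.5) = 3829.6 / 150.96 = 25.37 kPa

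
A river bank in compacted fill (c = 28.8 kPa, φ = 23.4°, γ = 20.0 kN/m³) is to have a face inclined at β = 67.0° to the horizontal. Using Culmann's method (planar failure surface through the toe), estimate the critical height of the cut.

Culmann's analysis gives the critical failure plane at α_cr = (β + φ)/2 = (67.0 + 23.4)/2 = 45.2°, and the critical height
H_c = (4c/γ) · sinβ cosφ / [1 − cos(β − φ)]
    = (4·28.8/20.0) · sin67.0°·cos23.4° / [1 − cos(43.6°)]
    = 5.760 · 0.9205·0.9178 / [1 − 0.7242]
    = 5.760 · 0.8448 / 0.2758
    = 17.64 m

H_c = 17.64 m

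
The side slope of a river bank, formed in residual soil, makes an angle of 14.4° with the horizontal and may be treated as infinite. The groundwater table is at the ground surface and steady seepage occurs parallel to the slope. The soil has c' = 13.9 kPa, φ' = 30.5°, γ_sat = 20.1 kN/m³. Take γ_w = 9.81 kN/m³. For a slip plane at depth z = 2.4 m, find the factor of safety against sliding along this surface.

With seepage parallel to the slope and the water table at the surface, the effective normal stress on the slip plane uses the buoyant unit weight γ' = γ_sat − γ_w while the driving shear stress uses γ_sat:
FS = [c' + γ' z cos²β tanφ'] / [γ_sat z sinβ cosβ]
γ' = 20.1 − 9.81 = 10.29 kN/m³
Numerator = 13.9 + 10.29·2.4·cos²14.4°·tan30.5° = 13.9 + 10.29·2.4·0.9382·0.5890 = 27.547 kPa
Denominator = 20.1·2.4·sin14.4°·cos14.4° = 20.1·2.4·0.2487·0.9686 = 11.620 kPa
FS = 27.547 / 11.620 = 2.371

FS = 2.37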